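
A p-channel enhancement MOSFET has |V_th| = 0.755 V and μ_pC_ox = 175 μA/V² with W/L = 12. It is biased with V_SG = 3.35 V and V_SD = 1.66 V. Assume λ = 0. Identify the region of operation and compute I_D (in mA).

Triode; I_D = 6.15 mA

k_p = μ_pC_ox · (W/L) = 2.1 mA/V².
V_ov = V_SG − |V_th| = 3.35 − 0.755 = 2.6 V.
Since V_SD = 1.66 V < V_ov = 2.6 V, the device is in the triode region.
I_D = k_p [V_ov · V_SD − ½ V_SD²] = 2.1 × [2.6 × 1.66 − 0.5 × 1.66²] = 6.15 mA.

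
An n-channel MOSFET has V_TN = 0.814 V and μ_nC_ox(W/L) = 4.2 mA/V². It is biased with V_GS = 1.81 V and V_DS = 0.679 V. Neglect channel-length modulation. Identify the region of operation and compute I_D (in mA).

Triode; I_D = 1.87 mA

V_ov = V_GS − V_TN = 1.81 − 0.814 = 0.996 V.
Since V_DS = 0.679 V < V_ov = 0.996 V, the device is in the triode region.
I_D = k_n [V_ov · V_DS − ½ V_DS²] = 4.2 × [0.996 × 0.679 − 0.5 × 0.679²] = 1.87 mA.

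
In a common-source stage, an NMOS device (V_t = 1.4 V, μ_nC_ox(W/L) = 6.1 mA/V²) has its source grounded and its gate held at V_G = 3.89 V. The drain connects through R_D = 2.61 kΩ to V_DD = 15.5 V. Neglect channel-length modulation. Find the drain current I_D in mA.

V_GS = V_G = 3.89 V, so V_ov = 3.89 − 1.4 = 2.49 V.
Assume saturation: I_D = ½ k_n V_ov² = 0.5 × 6.1 × 2.49² = 18.9 mA, giving V_DS = V_DD − I_D R_D = 15.5 − 18.9 × 2.61 = -33.9 V.
But -33.9 V < V_ov = 2.49 V, so the device is actually in triode.
In triode I_D = k_n[V_ov V_DS − ½ V_DS²] and I_D = (V_DD − V_DS)/R_D. Equating: 7.96 V_DS² − 40.64 V_DS + 15.5 = 0, giving V_DS = 0.415 V (the root below V_ov).
I_D = (15.5 − 0.415) / 2.61 = 5.78 mA.

I_D = 5.78 mA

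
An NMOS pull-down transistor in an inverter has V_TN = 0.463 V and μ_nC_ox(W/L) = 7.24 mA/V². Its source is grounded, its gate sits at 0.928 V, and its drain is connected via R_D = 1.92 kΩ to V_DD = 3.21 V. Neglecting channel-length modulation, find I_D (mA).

I_D = 0.783 mA

V_GS = V_G = 0.928 V, so V_ov = 0.928 − 0.463 = 0.465 V.
Assume saturation: I_D = ½ k_n V_ov² = 0.5 × 7.24 × 0.465² = 0.783 mA, giving V_DS = V_DD − I_D R_D = 3.21 − 0.783 × 1.92 = 1.71 V.
V_DS = 1.71 V ≥ V_ov = 0.465 V, confirming saturation.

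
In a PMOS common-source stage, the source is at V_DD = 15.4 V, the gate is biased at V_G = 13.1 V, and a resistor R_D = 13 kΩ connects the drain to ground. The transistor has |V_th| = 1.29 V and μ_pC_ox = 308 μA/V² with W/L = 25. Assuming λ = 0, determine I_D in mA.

I_D = 1.17 mA

V_SG = V_DD − V_G = 15.4 − 13.1 = 2.3 V, so V_ov = 2.3 − 1.29 = 1.01 V.
k_p = μ_pC_ox · (W/L) = 7.7 mA/V².
Assume saturation: I_D = ½ k_p V_ov² = 0.5 × 7.7 × 1.01² = 3.93 mA, giving V_SD = V_DD − I_D R_D = 15.4 − 3.93 × 13 = -35.7 V.
But -35.7 V < V_ov = 1.01 V, so the device is actually in triode.
In triode I_D = k_p[V_ov V_SD − ½ V_SD²] and I_D = (V_DD − V_SD)/R_D. Equating: 50.1 V_SD² − 102.1 V_SD + 15.4 = 0, giving V_SD = 0.164 V (the root below V_ov).
I_D = (15.4 − 0.164) / 13 = 1.17 mA.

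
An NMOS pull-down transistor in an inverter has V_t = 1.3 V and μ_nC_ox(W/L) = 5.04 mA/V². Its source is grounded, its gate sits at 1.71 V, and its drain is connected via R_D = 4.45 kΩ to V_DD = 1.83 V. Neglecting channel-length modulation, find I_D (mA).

I_D = 0.356 mA

V_GS = V_G = 1.71 V, so V_ov = 1.71 − 1.3 = 0.41 V.
Assume saturation: I_D = ½ k_n V_ov² = 0.5 × 5.04 × 0.41² = 0.424 mA, giving V_DS = V_DD − I_D R_D = 1.83 − 0.424 × 4.45 = -0.0551 V.
But -0.0551 V < V_ov = 0.41 V, so the device is actually in triode.
In triode I_D = k_n[V_ov V_DS − ½ V_DS²] and I_D = (V_DD − V_DS)/R_D. Equating: 11.2 V_DS² − 10.2 V_DS + 1.83 = 0, giving V_DS = 0.246 V (the root below V_ov).
I_D = (1.83 − 0.246) / 4.45 = 0.356 mA.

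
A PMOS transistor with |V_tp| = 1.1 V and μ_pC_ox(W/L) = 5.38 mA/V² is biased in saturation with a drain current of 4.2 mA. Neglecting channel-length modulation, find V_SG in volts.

V_SG = 2.35 V

In saturation I_D = ½ k_p (V_SG − |V_tp|)², so V_SG − |V_tp| = √(2 I_D / k_p) = √(2 × 4.2 / 5.38) = 1.25 V.
V_SG = 1.1 + 1.25 = 2.35 V.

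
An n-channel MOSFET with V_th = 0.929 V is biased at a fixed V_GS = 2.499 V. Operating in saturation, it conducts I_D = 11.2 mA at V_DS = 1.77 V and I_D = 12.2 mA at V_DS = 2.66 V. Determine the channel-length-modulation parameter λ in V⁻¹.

λ = 0.122 V⁻¹

With V_GS fixed, I_D ∝ (1 + λ V_DS) in saturation, so I_D2/I_D1 = (1 + λ V_DS2)/(1 + λ V_DS1).
12.2/11.2 = 1.089 = (1 + 2.66 λ)/(1 + 1.77 λ).
Solving: λ (I_D1 V_DS2 − I_D2 V_DS1) = I_D2 − I_D1, so λ = (12.2 − 11.2) / (11.2 × 2.66 − 12.2 × 1.77) = 1 / 8.2 = 0.122 V⁻¹.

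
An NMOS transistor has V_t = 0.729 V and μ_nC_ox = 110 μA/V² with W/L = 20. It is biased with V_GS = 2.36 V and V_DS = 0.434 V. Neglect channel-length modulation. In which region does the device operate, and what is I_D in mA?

Triode; I_D = 1.35 mA

k_n = μ_nC_ox · (W/L) = 2.2 mA/V².
V_ov = V_GS − V_t = 2.36 − 0.729 = 1.63 V.
Since V_DS = 0.434 V < V_ov = 1.63 V, the device is in the triode region.
I_D = k_n [V_ov · V_DS − ½ V_DS²] = 2.2 × [1.63 × 0.434 − 0.5 × 0.434²] = 1.35 mA.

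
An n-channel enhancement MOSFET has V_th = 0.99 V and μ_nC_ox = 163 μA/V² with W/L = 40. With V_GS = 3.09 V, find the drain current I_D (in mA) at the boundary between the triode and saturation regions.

At the boundary V_DS = V_ov = V_GS − V_th = 3.09 − 0.99 = 2.1 V.
k_n = μ_nC_ox · (W/L) = 6.52 mA/V².
I_D = ½ k_n V_ov² = 0.5 × 6.52 × 2.1² = 14.4 mA.

I_D = 14.4 mA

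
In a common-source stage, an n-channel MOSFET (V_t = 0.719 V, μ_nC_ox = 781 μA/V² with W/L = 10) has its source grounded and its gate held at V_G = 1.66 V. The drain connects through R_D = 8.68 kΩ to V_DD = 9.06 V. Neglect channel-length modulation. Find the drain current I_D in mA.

I_D = 1.03 mA

V_GS = V_G = 1.66 V, so V_ov = 1.66 − 0.719 = 0.941 V.
k_n = μ_nC_ox · (W/L) = 7.81 mA/V².
Assume saturation: I_D = ½ k_n V_ov² = 0.5 × 7.81 × 0.941² = 3.46 mA, giving V_DS = V_DD − I_D R_D = 9.06 − 3.46 × 8.68 = -21 V.
But -21 V < V_ov = 0.941 V, so the device is actually in triode.
In triode I_D = k_n[V_ov V_DS − ½ V_DS²] and I_D = (V_DD − V_DS)/R_D. Equating: 33.9 V_DS² − 64.79 V_DS + 9.06 = 0, giving V_DS = 0.152 V (the root below V_ov).
I_D = (9.06 − 0.152) / 8.68 = 1.03 mA.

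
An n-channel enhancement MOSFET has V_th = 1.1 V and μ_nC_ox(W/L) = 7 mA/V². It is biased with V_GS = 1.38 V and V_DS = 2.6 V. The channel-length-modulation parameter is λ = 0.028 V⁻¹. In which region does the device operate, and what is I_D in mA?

V_ov = V_GS − V_th = 1.38 − 1.1 = 0.28 V.
Since V_DS = 2.6 V ≥ V_ov = 0.28 V, the device is in saturation.
I_D = ½ k_n V_ov² (1 + λ V_DS) = 0.5 × 7 × 0.28² × (1 + 0.028 × 2.6) = 0.294 mA.

Saturation; I_D = 0.294 mA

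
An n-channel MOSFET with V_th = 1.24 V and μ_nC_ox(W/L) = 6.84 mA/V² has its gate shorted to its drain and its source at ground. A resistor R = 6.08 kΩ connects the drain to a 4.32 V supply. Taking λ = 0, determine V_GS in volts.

With gate tied to drain, V_GS = V_DS ≥ V_GS − V_th, so the device is in saturation.
KCL at the drain: ½ k_n (V_GS − V_th)² = (V_DD − V_GS)/R.
Let x = V_GS − 1.24. Then 20.8 x² + x − 3.08 = 0, giving x = 0.362 V (positive root), so V_GS = 1.6 V.
I_D = (V_DD − V_GS)/R = (4.32 − 1.6) / 6.08 = 0.447 mA.

V_GS = 1.60 V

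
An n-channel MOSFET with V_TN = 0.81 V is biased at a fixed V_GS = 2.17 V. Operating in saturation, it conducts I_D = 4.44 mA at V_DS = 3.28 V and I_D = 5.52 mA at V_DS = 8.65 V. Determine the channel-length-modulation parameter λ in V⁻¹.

With V_GS fixed, I_D ∝ (1 + λ V_DS) in saturation, so I_D2/I_D1 = (1 + λ V_DS2)/(1 + λ V_DS1).
5.52/4.44 = 1.243 = (1 + 8.65 λ)/(1 + 3.28 λ).
Solving: λ (I_D1 V_DS2 − I_D2 V_DS1) = I_D2 − I_D1, so λ = (5.52 − 4.44) / (4.44 × 8.65 − 5.52 × 3.28) = 1.08 / 20.3 = 0.0532 V⁻¹.

λ = 0.0532 V⁻¹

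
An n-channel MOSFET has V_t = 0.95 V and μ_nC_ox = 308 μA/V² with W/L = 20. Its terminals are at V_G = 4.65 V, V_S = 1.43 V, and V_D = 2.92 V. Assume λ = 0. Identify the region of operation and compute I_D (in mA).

V_GS = V_G − V_S = 4.65 − 1.43 = 3.22 V; V_DS = V_D − V_S = 2.92 − 1.43 = 1.49 V.
k_n = μ_nC_ox · (W/L) = 6.16 mA/V².
V_ov = V_GS − V_t = 3.22 − 0.95 = 2.27 V.
Since V_DS = 1.49 V < V_ov = 2.27 V, the device is in the triode region.
I_D = k_n [V_ov · V_DS − ½ V_DS²] = 6.16 × [2.27 × 1.49 − 0.5 × 1.49²] = 14 mA.

Triode; I_D = 14.0 mA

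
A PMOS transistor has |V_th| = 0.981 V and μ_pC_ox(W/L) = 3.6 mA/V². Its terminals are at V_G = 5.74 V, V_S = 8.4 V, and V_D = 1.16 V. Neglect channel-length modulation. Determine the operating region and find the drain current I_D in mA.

Saturation; I_D = 5.07 mA

V_SG = V_S − V_G = 8.4 − 5.74 = 2.66 V; V_SD = V_S − V_D = 8.4 − 1.16 = 7.24 V.
V_ov = V_SG − |V_th| = 2.66 − 0.981 = 1.68 V.
Since V_SD = 7.24 V ≥ V_ov = 1.68 V, the device is in saturation.
I_D = ½ k_p V_ov² = 0.5 × 3.6 × 1.68² = 5.07 mA.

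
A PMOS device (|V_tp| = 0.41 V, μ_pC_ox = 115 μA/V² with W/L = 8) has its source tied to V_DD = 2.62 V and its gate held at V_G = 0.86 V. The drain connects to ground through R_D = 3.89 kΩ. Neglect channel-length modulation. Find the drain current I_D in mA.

I_D = 0.535 mA

V_SG = V_DD − V_G = 2.62 − 0.86 = 1.76 V, so V_ov = 1.76 − 0.41 = 1.35 V.
k_p = μ_pC_ox · (W/L) = 0.92 mA/V².
Assume saturation: I_D = ½ k_p V_ov² = 0.5 × 0.92 × 1.35² = 0.838 mA, giving V_SD = V_DD − I_D R_D = 2.62 − 0.838 × 3.89 = -0.641 V.
But -0.641 V < V_ov = 1.35 V, so the device is actually in triode.
In triode I_D = k_p[V_ov V_SD − ½ V_SD²] and I_D = (V_DD − V_SD)/R_D. Equating: 1.79 V_SD² − 5.831 V_SD + 2.62 = 0, giving V_SD = 0.538 V (the root below V_ov).
I_D = (2.62 − 0.538) / 3.89 = 0.535 mA.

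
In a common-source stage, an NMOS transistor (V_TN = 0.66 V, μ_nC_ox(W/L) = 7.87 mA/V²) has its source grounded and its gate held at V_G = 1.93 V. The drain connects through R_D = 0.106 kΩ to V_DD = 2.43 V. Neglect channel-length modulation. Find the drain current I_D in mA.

V_GS = V_G = 1.93 V, so V_ov = 1.93 − 0.66 = 1.27 V.
Assume saturation: I_D = ½ k_n V_ov² = 0.5 × 7.87 × 1.27² = 6.35 mA, giving V_DS = V_DD − I_D R_D = 2.43 − 6.35 × 0.106 = 1.76 V.
V_DS = 1.76 V ≥ V_ov = 1.27 V, confirming saturation.

I_D = 6.35 mA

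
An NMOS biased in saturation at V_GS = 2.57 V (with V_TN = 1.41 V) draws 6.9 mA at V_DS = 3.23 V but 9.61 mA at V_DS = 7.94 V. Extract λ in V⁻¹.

With V_GS fixed, I_D ∝ (1 + λ V_DS) in saturation, so I_D2/I_D1 = (1 + λ V_DS2)/(1 + λ V_DS1).
9.61/6.9 = 1.393 = (1 + 7.94 λ)/(1 + 3.23 λ).
Solving: λ (I_D1 V_DS2 − I_D2 V_DS1) = I_D2 − I_D1, so λ = (9.61 − 6.9) / (6.9 × 7.94 − 9.61 × 3.23) = 2.71 / 23.7 = 0.114 V⁻¹.

λ = 0.114 V⁻¹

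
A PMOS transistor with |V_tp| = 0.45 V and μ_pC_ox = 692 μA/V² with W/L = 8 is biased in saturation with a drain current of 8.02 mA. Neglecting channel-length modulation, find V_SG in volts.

k_p = μ_pC_ox · (W/L) = 5.536 mA/V².
In saturation I_D = ½ k_p (V_SG − |V_tp|)², so V_SG − |V_tp| = √(2 I_D / k_p) = √(2 × 8.02 / 5.536) = 1.7 V.
V_SG = 0.45 + 1.7 = 2.15 V.

V_SG = 2.15 V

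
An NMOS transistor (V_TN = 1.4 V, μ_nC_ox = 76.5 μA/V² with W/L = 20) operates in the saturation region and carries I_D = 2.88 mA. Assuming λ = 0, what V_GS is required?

V_GS = 3.34 V

k_n = μ_nC_ox · (W/L) = 1.53 mA/V².
In saturation I_D = ½ k_n (V_GS − V_TN)², so V_GS − V_TN = √(2 I_D / k_n) = √(2 × 2.88 / 1.53) = 1.94 V.
V_GS = 1.4 + 1.94 = 3.34 V.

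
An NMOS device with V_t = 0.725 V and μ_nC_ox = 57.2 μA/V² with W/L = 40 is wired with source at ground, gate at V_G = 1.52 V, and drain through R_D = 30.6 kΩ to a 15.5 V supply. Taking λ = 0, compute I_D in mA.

I_D = 0.495 mA

V_GS = V_G = 1.52 V, so V_ov = 1.52 − 0.725 = 0.795 V.
k_n = μ_nC_ox · (W/L) = 2.288 mA/V².
Assume saturation: I_D = ½ k_n V_ov² = 0.5 × 2.288 × 0.795² = 0.723 mA, giving V_DS = V_DD − I_D R_D = 15.5 − 0.723 × 30.6 = -6.62 V.
But -6.62 V < V_ov = 0.795 V, so the device is actually in triode.
In triode I_D = k_n[V_ov V_DS − ½ V_DS²] and I_D = (V_DD − V_DS)/R_D. Equating: 35 V_DS² − 56.66 V_DS + 15.5 = 0, giving V_DS = 0.349 V (the root below V_ov).
I_D = (15.5 − 0.349) / 30.6 = 0.495 mA.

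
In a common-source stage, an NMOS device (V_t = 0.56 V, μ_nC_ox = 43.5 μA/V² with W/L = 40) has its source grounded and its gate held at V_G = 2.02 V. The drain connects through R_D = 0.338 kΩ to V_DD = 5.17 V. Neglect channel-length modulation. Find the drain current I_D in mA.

I_D = 1.85 mA

V_GS = V_G = 2.02 V, so V_ov = 2.02 − 0.56 = 1.46 V.
k_n = μ_nC_ox · (W/L) = 1.74 mA/V².
Assume saturation: I_D = ½ k_n V_ov² = 0.5 × 1.74 × 1.46² = 1.85 mA, giving V_DS = V_DD − I_D R_D = 5.17 − 1.85 × 0.338 = 4.54 V.
V_DS = 4.54 V ≥ V_ov = 1.46 V, confirming saturation.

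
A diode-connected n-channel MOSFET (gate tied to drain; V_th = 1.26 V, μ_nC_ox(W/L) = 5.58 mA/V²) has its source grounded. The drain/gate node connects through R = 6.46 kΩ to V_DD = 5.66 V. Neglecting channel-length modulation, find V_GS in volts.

With gate tied to drain, V_GS = V_DS ≥ V_GS − V_th, so the device is in saturation.
KCL at the drain: ½ k_n (V_GS − V_th)² = (V_DD − V_GS)/R.
Let x = V_GS − 1.26. Then 18 x² + x − 4.4 = 0, giving x = 0.467 V (positive root), so V_GS = 1.73 V.
I_D = (V_DD − V_GS)/R = (5.66 − 1.73) / 6.46 = 0.609 mA.

V_GS = 1.73 V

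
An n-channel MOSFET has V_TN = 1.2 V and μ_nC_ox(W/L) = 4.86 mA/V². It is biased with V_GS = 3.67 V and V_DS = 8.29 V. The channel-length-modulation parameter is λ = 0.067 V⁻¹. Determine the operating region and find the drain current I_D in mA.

Saturation; I_D = 23.1 mA

V_ov = V_GS − V_TN = 3.67 − 1.2 = 2.47 V.
Since V_DS = 8.29 V ≥ V_ov = 2.47 V, the device is in saturation.
I_D = ½ k_n V_ov² (1 + λ V_DS) = 0.5 × 4.86 × 2.47² × (1 + 0.067 × 8.29) = 23.1 mA.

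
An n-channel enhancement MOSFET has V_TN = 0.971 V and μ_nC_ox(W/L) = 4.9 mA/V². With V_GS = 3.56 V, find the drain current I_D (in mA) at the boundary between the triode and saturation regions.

I_D = 16.4 mA

At the boundary V_DS = V_ov = V_GS − V_TN = 3.56 − 0.971 = 2.59 V.
I_D = ½ k_n V_ov² = 0.5 × 4.9 × 2.59² = 16.4 mA.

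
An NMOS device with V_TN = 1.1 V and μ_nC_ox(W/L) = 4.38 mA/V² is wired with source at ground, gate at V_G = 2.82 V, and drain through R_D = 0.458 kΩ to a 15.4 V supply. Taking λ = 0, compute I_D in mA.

I_D = 6.48 mA

V_GS = V_G = 2.82 V, so V_ov = 2.82 − 1.1 = 1.72 V.
Assume saturation: I_D = ½ k_n V_ov² = 0.5 × 4.38 × 1.72² = 6.48 mA, giving V_DS = V_DD − I_D R_D = 15.4 − 6.48 × 0.458 = 12.4 V.
V_DS = 12.4 V ≥ V_ov = 1.72 V, confirming saturation.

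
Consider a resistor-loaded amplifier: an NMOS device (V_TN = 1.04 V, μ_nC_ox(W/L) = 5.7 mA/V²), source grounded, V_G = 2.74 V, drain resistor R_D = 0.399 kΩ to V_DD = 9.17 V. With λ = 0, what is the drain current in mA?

V_GS = V_G = 2.74 V, so V_ov = 2.74 − 1.04 = 1.7 V.
Assume saturation: I_D = ½ k_n V_ov² = 0.5 × 5.7 × 1.7² = 8.24 mA, giving V_DS = V_DD − I_D R_D = 9.17 − 8.24 × 0.399 = 5.88 V.
V_DS = 5.88 V ≥ V_ov = 1.7 V, confirming saturation.

I_D = 8.24 mA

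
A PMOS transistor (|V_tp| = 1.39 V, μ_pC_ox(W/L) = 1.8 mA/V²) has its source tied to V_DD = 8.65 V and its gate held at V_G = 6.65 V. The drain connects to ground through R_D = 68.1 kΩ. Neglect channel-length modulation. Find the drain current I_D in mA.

V_SG = V_DD − V_G = 8.65 − 6.65 = 2 V, so V_ov = 2 − 1.39 = 0.61 V.
Assume saturation: I_D = ½ k_p V_ov² = 0.5 × 1.8 × 0.61² = 0.335 mA, giving V_SD = V_DD − I_D R_D = 8.65 − 0.335 × 68.1 = -14.2 V.
But -14.2 V < V_ov = 0.61 V, so the device is actually in triode.
In triode I_D = k_p[V_ov V_SD − ½ V_SD²] and I_D = (V_DD − V_SD)/R_D. Equating: 61.3 V_SD² − 75.77 V_SD + 8.65 = 0, giving V_SD = 0.127 V (the root below V_ov).
I_D = (8.65 − 0.127) / 68.1 = 0.125 mA.

I_D = 0.125 mA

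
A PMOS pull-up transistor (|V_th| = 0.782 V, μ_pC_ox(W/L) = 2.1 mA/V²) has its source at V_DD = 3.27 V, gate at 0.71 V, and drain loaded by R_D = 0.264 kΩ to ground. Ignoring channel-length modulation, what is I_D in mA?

I_D = 3.32 mA

V_SG = V_DD − V_G = 3.27 − 0.71 = 2.56 V, so V_ov = 2.56 − 0.782 = 1.78 V.
Assume saturation: I_D = ½ k_p V_ov² = 0.5 × 2.1 × 1.78² = 3.32 mA, giving V_SD = V_DD − I_D R_D = 3.27 − 3.32 × 0.264 = 2.39 V.
V_SD = 2.39 V ≥ V_ov = 1.78 V, confirming saturation.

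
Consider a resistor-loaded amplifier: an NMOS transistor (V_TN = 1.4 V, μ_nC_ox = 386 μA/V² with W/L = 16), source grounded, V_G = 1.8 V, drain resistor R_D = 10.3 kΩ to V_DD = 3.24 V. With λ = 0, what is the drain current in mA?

I_D = 0.300 mA

V_GS = V_G = 1.8 V, so V_ov = 1.8 − 1.4 = 0.4 V.
k_n = μ_nC_ox · (W/L) = 6.176 mA/V².
Assume saturation: I_D = ½ k_n V_ov² = 0.5 × 6.176 × 0.4² = 0.494 mA, giving V_DS = V_DD − I_D R_D = 3.24 − 0.494 × 10.3 = -1.85 V.
But -1.85 V < V_ov = 0.4 V, so the device is actually in triode.
In triode I_D = k_n[V_ov V_DS − ½ V_DS²] and I_D = (V_DD − V_DS)/R_D. Equating: 31.8 V_DS² − 26.45 V_DS + 3.24 = 0, giving V_DS = 0.149 V (the root below V_ov).
I_D = (3.24 − 0.149) / 10.3 = 0.3 mA.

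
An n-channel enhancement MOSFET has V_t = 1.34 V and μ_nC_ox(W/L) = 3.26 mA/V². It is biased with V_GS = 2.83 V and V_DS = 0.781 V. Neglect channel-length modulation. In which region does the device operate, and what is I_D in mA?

Triode; I_D = 2.80 mA

V_ov = V_GS − V_t = 2.83 − 1.34 = 1.49 V.
Since V_DS = 0.781 V < V_ov = 1.49 V, the device is in the triode region.
I_D = k_n [V_ov · V_DS − ½ V_DS²] = 3.26 × [1.49 × 0.781 − 0.5 × 0.781²] = 2.8 mA.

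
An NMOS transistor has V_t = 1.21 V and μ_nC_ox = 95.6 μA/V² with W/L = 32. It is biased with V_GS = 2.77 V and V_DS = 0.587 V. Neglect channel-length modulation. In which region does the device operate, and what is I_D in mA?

k_n = μ_nC_ox · (W/L) = 3.059 mA/V².
V_ov = V_GS − V_t = 2.77 − 1.21 = 1.56 V.
Since V_DS = 0.587 V < V_ov = 1.56 V, the device is in the triode region.
I_D = k_n [V_ov · V_DS − ½ V_DS²] = 3.059 × [1.56 × 0.587 − 0.5 × 0.587²] = 2.27 mA.

Triode; I_D = 2.27 mA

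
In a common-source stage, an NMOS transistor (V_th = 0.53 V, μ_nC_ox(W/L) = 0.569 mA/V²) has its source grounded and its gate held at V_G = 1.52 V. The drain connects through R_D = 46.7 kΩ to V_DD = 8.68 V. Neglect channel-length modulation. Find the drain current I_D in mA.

I_D = 0.177 mA

V_GS = V_G = 1.52 V, so V_ov = 1.52 − 0.53 = 0.99 V.
Assume saturation: I_D = ½ k_n V_ov² = 0.5 × 0.569 × 0.99² = 0.279 mA, giving V_DS = V_DD − I_D R_D = 8.68 − 0.279 × 46.7 = -4.34 V.
But -4.34 V < V_ov = 0.99 V, so the device is actually in triode.
In triode I_D = k_n[V_ov V_DS − ½ V_DS²] and I_D = (V_DD − V_DS)/R_D. Equating: 13.3 V_DS² − 27.31 V_DS + 8.68 = 0, giving V_DS = 0.393 V (the root below V_ov).
I_D = (8.68 − 0.393) / 46.7 = 0.177 mA.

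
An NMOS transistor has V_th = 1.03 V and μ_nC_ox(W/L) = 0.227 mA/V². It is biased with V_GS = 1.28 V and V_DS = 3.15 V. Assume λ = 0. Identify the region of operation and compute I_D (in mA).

V_ov = V_GS − V_th = 1.28 − 1.03 = 0.25 V.
Since V_DS = 3.15 V ≥ V_ov = 0.25 V, the device is in saturation.
I_D = ½ k_n V_ov² = 0.5 × 0.227 × 0.25² = 0.00709 mA.

Saturation; I_D = 0.00709 mA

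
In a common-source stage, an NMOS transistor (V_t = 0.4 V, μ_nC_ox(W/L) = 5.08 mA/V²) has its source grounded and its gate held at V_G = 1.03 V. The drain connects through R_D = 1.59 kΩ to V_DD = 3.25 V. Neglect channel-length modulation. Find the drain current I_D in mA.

V_GS = V_G = 1.03 V, so V_ov = 1.03 − 0.4 = 0.63 V.
Assume saturation: I_D = ½ k_n V_ov² = 0.5 × 5.08 × 0.63² = 1.01 mA, giving V_DS = V_DD − I_D R_D = 3.25 − 1.01 × 1.59 = 1.65 V.
V_DS = 1.65 V ≥ V_ov = 0.63 V, confirming saturation.

I_D = 1.01 mA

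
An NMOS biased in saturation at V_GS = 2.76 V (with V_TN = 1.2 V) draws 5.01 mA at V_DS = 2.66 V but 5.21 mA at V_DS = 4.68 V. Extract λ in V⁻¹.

With V_GS fixed, I_D ∝ (1 + λ V_DS) in saturation, so I_D2/I_D1 = (1 + λ V_DS2)/(1 + λ V_DS1).
5.21/5.01 = 1.04 = (1 + 4.68 λ)/(1 + 2.66 λ).
Solving: λ (I_D1 V_DS2 − I_D2 V_DS1) = I_D2 − I_D1, so λ = (5.21 − 5.01) / (5.01 × 4.68 − 5.21 × 2.66) = 0.2 / 9.59 = 0.0209 V⁻¹.

λ = 0.0209 V⁻¹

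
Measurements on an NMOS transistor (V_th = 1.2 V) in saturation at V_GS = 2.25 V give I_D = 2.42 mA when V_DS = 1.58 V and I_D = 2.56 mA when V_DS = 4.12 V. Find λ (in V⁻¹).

λ = 0.0236 V⁻¹

With V_GS fixed, I_D ∝ (1 + λ V_DS) in saturation, so I_D2/I_D1 = (1 + λ V_DS2)/(1 + λ V_DS1).
2.56/2.42 = 1.058 = (1 + 4.12 λ)/(1 + 1.58 λ).
Solving: λ (I_D1 V_DS2 − I_D2 V_DS1) = I_D2 − I_D1, so λ = (2.56 − 2.42) / (2.42 × 4.12 − 2.56 × 1.58) = 0.14 / 5.93 = 0.0236 V⁻¹.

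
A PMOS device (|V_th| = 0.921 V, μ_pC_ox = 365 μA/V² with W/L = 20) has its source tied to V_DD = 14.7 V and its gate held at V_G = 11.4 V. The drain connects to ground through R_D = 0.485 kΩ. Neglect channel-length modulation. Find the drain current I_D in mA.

V_SG = V_DD − V_G = 14.7 − 11.4 = 3.3 V, so V_ov = 3.3 − 0.921 = 2.38 V.
k_p = μ_pC_ox · (W/L) = 7.3 mA/V².
Assume saturation: I_D = ½ k_p V_ov² = 0.5 × 7.3 × 2.38² = 20.7 mA, giving V_SD = V_DD − I_D R_D = 14.7 − 20.7 × 0.485 = 4.68 V.
V_SD = 4.68 V ≥ V_ov = 2.38 V, confirming saturation.

I_D = 20.7 mA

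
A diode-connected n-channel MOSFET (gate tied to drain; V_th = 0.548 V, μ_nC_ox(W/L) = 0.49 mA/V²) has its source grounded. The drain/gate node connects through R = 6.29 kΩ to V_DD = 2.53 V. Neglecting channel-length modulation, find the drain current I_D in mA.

I_D = 0.179 mA

With gate tied to drain, V_GS = V_DS ≥ V_GS − V_th, so the device is in saturation.
KCL at the drain: ½ k_n (V_GS − V_th)² = (V_DD − V_GS)/R.
Let x = V_GS − 0.548. Then 1.54 x² + x − 1.982 = 0, giving x = 0.855 V (positive root), so V_GS = 1.4 V.
I_D = (V_DD − V_GS)/R = (2.53 − 1.4) / 6.29 = 0.179 mA.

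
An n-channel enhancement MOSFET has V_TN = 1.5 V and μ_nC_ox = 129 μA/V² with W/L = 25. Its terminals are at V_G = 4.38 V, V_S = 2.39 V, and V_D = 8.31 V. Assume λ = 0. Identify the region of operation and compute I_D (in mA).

V_GS = V_G − V_S = 4.38 − 2.39 = 1.99 V; V_DS = V_D − V_S = 8.31 − 2.39 = 5.92 V.
k_n = μ_nC_ox · (W/L) = 3.225 mA/V².
V_ov = V_GS − V_TN = 1.99 − 1.5 = 0.49 V.
Since V_DS = 5.92 V ≥ V_ov = 0.49 V, the device is in saturation.
I_D = ½ k_n V_ov² = 0.5 × 3.225 × 0.49² = 0.387 mA.

Saturation; I_D = 0.387 mA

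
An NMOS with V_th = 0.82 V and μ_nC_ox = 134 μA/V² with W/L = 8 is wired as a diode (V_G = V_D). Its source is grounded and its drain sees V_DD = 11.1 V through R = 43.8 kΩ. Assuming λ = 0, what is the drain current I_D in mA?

I_D = 0.220 mA

With gate tied to drain, V_GS = V_DS ≥ V_GS − V_th, so the device is in saturation.
k_n = μ_nC_ox · (W/L) = 1.072 mA/V².
KCL at the drain: ½ k_n (V_GS − V_th)² = (V_DD − V_GS)/R.
Let x = V_GS − 0.82. Then 23.5 x² + x − 10.28 = 0, giving x = 0.641 V (positive root), so V_GS = 1.46 V.
I_D = (V_DD − V_GS)/R = (11.1 − 1.46) / 43.8 = 0.22 mA.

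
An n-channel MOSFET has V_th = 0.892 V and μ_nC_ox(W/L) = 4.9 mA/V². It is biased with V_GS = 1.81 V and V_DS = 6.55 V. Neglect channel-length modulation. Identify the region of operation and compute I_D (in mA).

V_ov = V_GS − V_th = 1.81 − 0.892 = 0.918 V.
Since V_DS = 6.55 V ≥ V_ov = 0.918 V, the device is in saturation.
I_D = ½ k_n V_ov² = 0.5 × 4.9 × 0.918² = 2.06 mA.

Saturation; I_D = 2.06 mA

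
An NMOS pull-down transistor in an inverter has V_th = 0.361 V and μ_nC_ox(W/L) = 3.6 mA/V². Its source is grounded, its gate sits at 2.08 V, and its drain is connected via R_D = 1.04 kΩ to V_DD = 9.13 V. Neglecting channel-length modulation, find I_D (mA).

I_D = 5.32 mA

V_GS = V_G = 2.08 V, so V_ov = 2.08 − 0.361 = 1.72 V.
Assume saturation: I_D = ½ k_n V_ov² = 0.5 × 3.6 × 1.72² = 5.32 mA, giving V_DS = V_DD − I_D R_D = 9.13 − 5.32 × 1.04 = 3.6 V.
V_DS = 3.6 V ≥ V_ov = 1.72 V, confirming saturation.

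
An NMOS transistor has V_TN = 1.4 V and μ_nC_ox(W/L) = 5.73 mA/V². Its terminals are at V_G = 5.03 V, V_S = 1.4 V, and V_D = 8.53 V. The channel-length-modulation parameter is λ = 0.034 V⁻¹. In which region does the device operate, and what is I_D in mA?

Saturation; I_D = 17.7 mA

V_GS = V_G − V_S = 5.03 − 1.4 = 3.63 V; V_DS = V_D − V_S = 8.53 − 1.4 = 7.13 V.
V_ov = V_GS − V_TN = 3.63 − 1.4 = 2.23 V.
Since V_DS = 7.13 V ≥ V_ov = 2.23 V, the device is in saturation.
I_D = ½ k_n V_ov² (1 + λ V_DS) = 0.5 × 5.73 × 2.23² × (1 + 0.034 × 7.13) = 17.7 mA.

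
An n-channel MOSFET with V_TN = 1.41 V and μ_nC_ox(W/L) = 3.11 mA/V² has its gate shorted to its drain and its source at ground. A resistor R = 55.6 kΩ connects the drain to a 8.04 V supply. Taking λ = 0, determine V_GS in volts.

With gate tied to drain, V_GS = V_DS ≥ V_GS − V_TN, so the device is in saturation.
KCL at the drain: ½ k_n (V_GS − V_TN)² = (V_DD − V_GS)/R.
Let x = V_GS − 1.41. Then 86.5 x² + x − 6.63 = 0, giving x = 0.271 V (positive root), so V_GS = 1.68 V.
I_D = (V_DD − V_GS)/R = (8.04 − 1.68) / 55.6 = 0.114 mA.

V_GS = 1.68 V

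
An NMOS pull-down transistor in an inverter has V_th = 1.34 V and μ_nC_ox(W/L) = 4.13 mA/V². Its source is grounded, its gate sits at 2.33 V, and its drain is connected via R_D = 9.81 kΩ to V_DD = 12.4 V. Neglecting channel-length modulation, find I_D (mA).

V_GS = V_G = 2.33 V, so V_ov = 2.33 − 1.34 = 0.99 V.
Assume saturation: I_D = ½ k_n V_ov² = 0.5 × 4.13 × 0.99² = 2.02 mA, giving V_DS = V_DD − I_D R_D = 12.4 − 2.02 × 9.81 = -7.45 V.
But -7.45 V < V_ov = 0.99 V, so the device is actually in triode.
In triode I_D = k_n[V_ov V_DS − ½ V_DS²] and I_D = (V_DD − V_DS)/R_D. Equating: 20.3 V_DS² − 41.11 V_DS + 12.4 = 0, giving V_DS = 0.369 V (the root below V_ov).
I_D = (12.4 − 0.369) / 9.81 = 1.23 mA.

I_D = 1.23 mA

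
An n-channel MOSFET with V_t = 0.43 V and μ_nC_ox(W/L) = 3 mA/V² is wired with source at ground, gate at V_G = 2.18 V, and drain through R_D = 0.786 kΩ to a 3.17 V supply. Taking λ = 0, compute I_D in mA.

I_D = 3.08 mA

V_GS = V_G = 2.18 V, so V_ov = 2.18 − 0.43 = 1.75 V.
Assume saturation: I_D = ½ k_n V_ov² = 0.5 × 3 × 1.75² = 4.59 mA, giving V_DS = V_DD − I_D R_D = 3.17 − 4.59 × 0.786 = -0.441 V.
But -0.441 V < V_ov = 1.75 V, so the device is actually in triode.
In triode I_D = k_n[V_ov V_DS − ½ V_DS²] and I_D = (V_DD − V_DS)/R_D. Equating: 1.18 V_DS² − 5.127 V_DS + 3.17 = 0, giving V_DS = 0.747 V (the root below V_ov).
I_D = (3.17 − 0.747) / 0.786 = 3.08 mA.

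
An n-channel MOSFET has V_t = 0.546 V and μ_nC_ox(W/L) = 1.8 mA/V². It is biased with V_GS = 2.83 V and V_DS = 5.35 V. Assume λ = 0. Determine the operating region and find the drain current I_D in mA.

Saturation; I_D = 4.69 mA

V_ov = V_GS − V_t = 2.83 − 0.546 = 2.28 V.
Since V_DS = 5.35 V ≥ V_ov = 2.28 V, the device is in saturation.
I_D = ½ k_n V_ov² = 0.5 × 1.8 × 2.28² = 4.69 mA.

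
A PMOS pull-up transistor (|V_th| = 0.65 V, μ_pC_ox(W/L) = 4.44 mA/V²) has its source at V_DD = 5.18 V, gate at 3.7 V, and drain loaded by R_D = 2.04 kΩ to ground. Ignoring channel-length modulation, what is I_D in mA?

I_D = 1.53 mA

V_SG = V_DD − V_G = 5.18 − 3.7 = 1.48 V, so V_ov = 1.48 − 0.65 = 0.83 V.
Assume saturation: I_D = ½ k_p V_ov² = 0.5 × 4.44 × 0.83² = 1.53 mA, giving V_SD = V_DD − I_D R_D = 5.18 − 1.53 × 2.04 = 2.06 V.
V_SD = 2.06 V ≥ V_ov = 0.83 V, confirming saturation.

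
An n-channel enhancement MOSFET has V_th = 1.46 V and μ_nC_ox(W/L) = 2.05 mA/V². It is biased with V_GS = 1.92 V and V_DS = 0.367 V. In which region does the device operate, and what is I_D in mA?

V_ov = V_GS − V_th = 1.92 − 1.46 = 0.46 V.
Since V_DS = 0.367 V < V_ov = 0.46 V, the device is in the triode region.
I_D = k_n [V_ov · V_DS − ½ V_DS²] = 2.05 × [0.46 × 0.367 − 0.5 × 0.367²] = 0.208 mA.

Triode; I_D = 0.208 mA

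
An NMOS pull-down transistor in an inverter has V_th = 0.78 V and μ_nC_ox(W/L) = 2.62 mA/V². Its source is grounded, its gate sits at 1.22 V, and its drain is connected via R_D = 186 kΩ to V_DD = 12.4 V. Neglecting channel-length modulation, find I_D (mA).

I_D = 0.0663 mA

V_GS = V_G = 1.22 V, so V_ov = 1.22 − 0.78 = 0.44 V.
Assume saturation: I_D = ½ k_n V_ov² = 0.5 × 2.62 × 0.44² = 0.254 mA, giving V_DS = V_DD − I_D R_D = 12.4 − 0.254 × 186 = -34.8 V.
But -34.8 V < V_ov = 0.44 V, so the device is actually in triode.
In triode I_D = k_n[V_ov V_DS − ½ V_DS²] and I_D = (V_DD − V_DS)/R_D. Equating: 244 V_DS² − 215.4 V_DS + 12.4 = 0, giving V_DS = 0.0619 V (the root below V_ov).
I_D = (12.4 − 0.0619) / 186 = 0.0663 mA.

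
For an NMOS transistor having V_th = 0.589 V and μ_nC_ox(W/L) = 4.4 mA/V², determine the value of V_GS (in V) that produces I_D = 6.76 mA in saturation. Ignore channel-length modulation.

In saturation I_D = ½ k_n (V_GS − V_th)², so V_GS − V_th = √(2 I_D / k_n) = √(2 × 6.76 / 4.4) = 1.75 V.
V_GS = 0.589 + 1.75 = 2.34 V.

V_GS = 2.34 V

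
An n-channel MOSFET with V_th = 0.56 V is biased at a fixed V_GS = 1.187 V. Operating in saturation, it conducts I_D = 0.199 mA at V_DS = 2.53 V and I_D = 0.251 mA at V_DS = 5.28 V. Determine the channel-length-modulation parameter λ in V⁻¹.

With V_GS fixed, I_D ∝ (1 + λ V_DS) in saturation, so I_D2/I_D1 = (1 + λ V_DS2)/(1 + λ V_DS1).
0.251/0.199 = 1.261 = (1 + 5.28 λ)/(1 + 2.53 λ).
Solving: λ (I_D1 V_DS2 − I_D2 V_DS1) = I_D2 − I_D1, so λ = (0.251 − 0.199) / (0.199 × 5.28 − 0.251 × 2.53) = 0.052 / 0.416 = 0.125 V⁻¹.

λ = 0.125 V⁻¹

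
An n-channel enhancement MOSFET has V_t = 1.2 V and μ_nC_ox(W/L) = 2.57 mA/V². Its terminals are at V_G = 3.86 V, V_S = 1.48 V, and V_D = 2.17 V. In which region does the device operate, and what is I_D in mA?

V_GS = V_G − V_S = 3.86 − 1.48 = 2.38 V; V_DS = V_D − V_S = 2.17 − 1.48 = 0.69 V.
V_ov = V_GS − V_t = 2.38 − 1.2 = 1.18 V.
Since V_DS = 0.69 V < V_ov = 1.18 V, the device is in the triode region.
I_D = k_n [V_ov · V_DS − ½ V_DS²] = 2.57 × [1.18 × 0.69 − 0.5 × 0.69²] = 1.48 mA.

Triode; I_D = 1.48 mA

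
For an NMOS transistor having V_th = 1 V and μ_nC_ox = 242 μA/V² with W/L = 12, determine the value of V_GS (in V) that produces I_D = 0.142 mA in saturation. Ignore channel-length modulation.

k_n = μ_nC_ox · (W/L) = 2.904 mA/V².
In saturation I_D = ½ k_n (V_GS − V_th)², so V_GS − V_th = √(2 I_D / k_n) = √(2 × 0.142 / 2.904) = 0.313 V.
V_GS = 1 + 0.313 = 1.31 V.

V_GS = 1.31 V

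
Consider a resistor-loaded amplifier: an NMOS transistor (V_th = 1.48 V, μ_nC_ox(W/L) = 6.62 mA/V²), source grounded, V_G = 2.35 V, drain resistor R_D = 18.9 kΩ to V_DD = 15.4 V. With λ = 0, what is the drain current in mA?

V_GS = V_G = 2.35 V, so V_ov = 2.35 − 1.48 = 0.87 V.
Assume saturation: I_D = ½ k_n V_ov² = 0.5 × 6.62 × 0.87² = 2.51 mA, giving V_DS = V_DD − I_D R_D = 15.4 − 2.51 × 18.9 = -32 V.
But -32 V < V_ov = 0.87 V, so the device is actually in triode.
In triode I_D = k_n[V_ov V_DS − ½ V_DS²] and I_D = (V_DD − V_DS)/R_D. Equating: 62.6 V_DS² − 109.9 V_DS + 15.4 = 0, giving V_DS = 0.154 V (the root below V_ov).
I_D = (15.4 − 0.154) / 18.9 = 0.807 mA.

I_D = 0.807 mA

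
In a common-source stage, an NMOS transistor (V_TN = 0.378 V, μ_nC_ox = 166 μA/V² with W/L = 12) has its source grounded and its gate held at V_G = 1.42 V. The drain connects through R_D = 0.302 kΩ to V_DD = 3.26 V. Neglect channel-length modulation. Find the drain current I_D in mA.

V_GS = V_G = 1.42 V, so V_ov = 1.42 − 0.378 = 1.04 V.
k_n = μ_nC_ox · (W/L) = 1.992 mA/V².
Assume saturation: I_D = ½ k_n V_ov² = 0.5 × 1.992 × 1.04² = 1.08 mA, giving V_DS = V_DD − I_D R_D = 3.26 − 1.08 × 0.302 = 2.93 V.
V_DS = 2.93 V ≥ V_ov = 1.04 V, confirming saturation.

I_D = 1.08 mA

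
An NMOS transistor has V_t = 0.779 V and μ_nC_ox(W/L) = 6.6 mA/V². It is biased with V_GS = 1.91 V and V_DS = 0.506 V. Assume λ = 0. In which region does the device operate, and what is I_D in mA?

V_ov = V_GS − V_t = 1.91 − 0.779 = 1.13 V.
Since V_DS = 0.506 V < V_ov = 1.13 V, the device is in the triode region.
I_D = k_n [V_ov · V_DS − ½ V_DS²] = 6.6 × [1.13 × 0.506 − 0.5 × 0.506²] = 2.93 mA.

Triode; I_D = 2.93 mA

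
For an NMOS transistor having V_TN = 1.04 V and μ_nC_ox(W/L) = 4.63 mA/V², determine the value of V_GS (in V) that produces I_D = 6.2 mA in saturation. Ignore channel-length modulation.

V_GS = 2.68 V

In saturation I_D = ½ k_n (V_GS − V_TN)², so V_GS − V_TN = √(2 I_D / k_n) = √(2 × 6.2 / 4.63) = 1.64 V.
V_GS = 1.04 + 1.64 = 2.68 V.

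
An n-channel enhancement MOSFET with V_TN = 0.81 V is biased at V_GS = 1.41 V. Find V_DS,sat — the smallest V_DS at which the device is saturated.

The boundary between triode and saturation is V_DS = V_GS − V_TN = V_ov.
V_ov = 1.41 − 0.81 = 0.6 V.

V_DS,sat = 0.600 V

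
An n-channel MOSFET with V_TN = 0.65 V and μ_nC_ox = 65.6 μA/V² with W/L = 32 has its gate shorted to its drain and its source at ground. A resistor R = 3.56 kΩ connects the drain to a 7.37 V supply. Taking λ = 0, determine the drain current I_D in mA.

I_D = 1.55 mA

With gate tied to drain, V_GS = V_DS ≥ V_GS − V_TN, so the device is in saturation.
k_n = μ_nC_ox · (W/L) = 2.099 mA/V².
KCL at the drain: ½ k_n (V_GS − V_TN)² = (V_DD − V_GS)/R.
Let x = V_GS − 0.65. Then 3.74 x² + x − 6.72 = 0, giving x = 1.21 V (positive root), so V_GS = 1.86 V.
I_D = (V_DD − V_GS)/R = (7.37 − 1.86) / 3.56 = 1.55 mA.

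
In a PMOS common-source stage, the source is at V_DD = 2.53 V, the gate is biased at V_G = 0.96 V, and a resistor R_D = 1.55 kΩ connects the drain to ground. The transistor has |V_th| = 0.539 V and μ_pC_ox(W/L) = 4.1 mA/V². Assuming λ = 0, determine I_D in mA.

I_D = 1.37 mA

V_SG = V_DD − V_G = 2.53 − 0.96 = 1.57 V, so V_ov = 1.57 − 0.539 = 1.03 V.
Assume saturation: I_D = ½ k_p V_ov² = 0.5 × 4.1 × 1.03² = 2.18 mA, giving V_SD = V_DD − I_D R_D = 2.53 − 2.18 × 1.55 = -0.848 V.
But -0.848 V < V_ov = 1.03 V, so the device is actually in triode.
In triode I_D = k_p[V_ov V_SD − ½ V_SD²] and I_D = (V_DD − V_SD)/R_D. Equating: 3.18 V_SD² − 7.552 V_SD + 2.53 = 0, giving V_SD = 0.404 V (the root below V_ov).
I_D = (2.53 − 0.404) / 1.55 = 1.37 mA.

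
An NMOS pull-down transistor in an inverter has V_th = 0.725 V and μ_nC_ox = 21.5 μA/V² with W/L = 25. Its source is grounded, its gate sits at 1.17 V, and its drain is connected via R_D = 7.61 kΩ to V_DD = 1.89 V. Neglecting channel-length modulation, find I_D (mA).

V_GS = V_G = 1.17 V, so V_ov = 1.17 − 0.725 = 0.445 V.
k_n = μ_nC_ox · (W/L) = 0.5375 mA/V².
Assume saturation: I_D = ½ k_n V_ov² = 0.5 × 0.5375 × 0.445² = 0.0532 mA, giving V_DS = V_DD − I_D R_D = 1.89 − 0.0532 × 7.61 = 1.49 V.
V_DS = 1.49 V ≥ V_ov = 0.445 V, confirming saturation.

I_D = 0.0532 mA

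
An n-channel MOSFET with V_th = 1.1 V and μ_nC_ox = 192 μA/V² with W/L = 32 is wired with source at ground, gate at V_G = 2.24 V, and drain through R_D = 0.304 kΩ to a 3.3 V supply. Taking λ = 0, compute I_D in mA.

I_D = 3.99 mA

V_GS = V_G = 2.24 V, so V_ov = 2.24 − 1.1 = 1.14 V.
k_n = μ_nC_ox · (W/L) = 6.144 mA/V².
Assume saturation: I_D = ½ k_n V_ov² = 0.5 × 6.144 × 1.14² = 3.99 mA, giving V_DS = V_DD − I_D R_D = 3.3 − 3.99 × 0.304 = 2.09 V.
V_DS = 2.09 V ≥ V_ov = 1.14 V, confirming saturation.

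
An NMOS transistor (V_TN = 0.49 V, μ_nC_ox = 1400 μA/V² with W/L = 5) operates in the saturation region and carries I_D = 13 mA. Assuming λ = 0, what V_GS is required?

k_n = μ_nC_ox · (W/L) = 7 mA/V².
In saturation I_D = ½ k_n (V_GS − V_TN)², so V_GS − V_TN = √(2 I_D / k_n) = √(2 × 13 / 7) = 1.93 V.
V_GS = 0.49 + 1.93 = 2.42 V.

V_GS = 2.42 V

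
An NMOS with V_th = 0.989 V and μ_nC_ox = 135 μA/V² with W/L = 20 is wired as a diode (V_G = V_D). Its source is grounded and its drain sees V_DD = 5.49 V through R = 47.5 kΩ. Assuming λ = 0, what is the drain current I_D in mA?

I_D = 0.0893 mA

With gate tied to drain, V_GS = V_DS ≥ V_GS − V_th, so the device is in saturation.
k_n = μ_nC_ox · (W/L) = 2.7 mA/V².
KCL at the drain: ½ k_n (V_GS − V_th)² = (V_DD − V_GS)/R.
Let x = V_GS − 0.989. Then 64.1 x² + x − 4.501 = 0, giving x = 0.257 V (positive root), so V_GS = 1.25 V.
I_D = (V_DD − V_GS)/R = (5.49 − 1.25) / 47.5 = 0.0893 mA.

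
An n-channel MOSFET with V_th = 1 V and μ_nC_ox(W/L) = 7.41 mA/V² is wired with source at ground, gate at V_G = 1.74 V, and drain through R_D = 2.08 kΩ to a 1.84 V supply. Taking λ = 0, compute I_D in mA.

I_D = 0.805 mA

V_GS = V_G = 1.74 V, so V_ov = 1.74 − 1 = 0.74 V.
Assume saturation: I_D = ½ k_n V_ov² = 0.5 × 7.41 × 0.74² = 2.03 mA, giving V_DS = V_DD − I_D R_D = 1.84 − 2.03 × 2.08 = -2.38 V.
But -2.38 V < V_ov = 0.74 V, so the device is actually in triode.
In triode I_D = k_n[V_ov V_DS − ½ V_DS²] and I_D = (V_DD − V_DS)/R_D. Equating: 7.71 V_DS² − 12.41 V_DS + 1.84 = 0, giving V_DS = 0.165 V (the root below V_ov).
I_D = (1.84 − 0.165) / 2.08 = 0.805 mA.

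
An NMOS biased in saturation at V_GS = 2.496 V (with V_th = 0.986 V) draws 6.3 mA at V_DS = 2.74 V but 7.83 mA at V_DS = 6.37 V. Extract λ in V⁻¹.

λ = 0.0819 V⁻¹

With V_GS fixed, I_D ∝ (1 + λ V_DS) in saturation, so I_D2/I_D1 = (1 + λ V_DS2)/(1 + λ V_DS1).
7.83/6.3 = 1.243 = (1 + 6.37 λ)/(1 + 2.74 λ).
Solving: λ (I_D1 V_DS2 − I_D2 V_DS1) = I_D2 − I_D1, so λ = (7.83 − 6.3) / (6.3 × 6.37 − 7.83 × 2.74) = 1.53 / 18.7 = 0.0819 V⁻¹.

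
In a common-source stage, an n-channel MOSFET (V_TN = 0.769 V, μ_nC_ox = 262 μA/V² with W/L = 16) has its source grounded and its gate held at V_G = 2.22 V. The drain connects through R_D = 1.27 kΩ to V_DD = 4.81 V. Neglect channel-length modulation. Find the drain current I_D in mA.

V_GS = V_G = 2.22 V, so V_ov = 2.22 − 0.769 = 1.45 V.
k_n = μ_nC_ox · (W/L) = 4.192 mA/V².
Assume saturation: I_D = ½ k_n V_ov² = 0.5 × 4.192 × 1.45² = 4.41 mA, giving V_DS = V_DD − I_D R_D = 4.81 − 4.41 × 1.27 = -0.794 V.
But -0.794 V < V_ov = 1.45 V, so the device is actually in triode.
In triode I_D = k_n[V_ov V_DS − ½ V_DS²] and I_D = (V_DD − V_DS)/R_D. Equating: 2.66 V_DS² − 8.725 V_DS + 4.81 = 0, giving V_DS = 0.701 V (the root below V_ov).
I_D = (4.81 − 0.701) / 1.27 = 3.24 mA.

I_D = 3.24 mA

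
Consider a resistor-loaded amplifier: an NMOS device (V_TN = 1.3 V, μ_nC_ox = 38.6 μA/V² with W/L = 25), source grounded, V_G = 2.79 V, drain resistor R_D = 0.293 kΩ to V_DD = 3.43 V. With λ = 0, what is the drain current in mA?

I_D = 1.07 mA

V_GS = V_G = 2.79 V, so V_ov = 2.79 − 1.3 = 1.49 V.
k_n = μ_nC_ox · (W/L) = 0.965 mA/V².
Assume saturation: I_D = ½ k_n V_ov² = 0.5 × 0.965 × 1.49² = 1.07 mA, giving V_DS = V_DD − I_D R_D = 3.43 − 1.07 × 0.293 = 3.12 V.
V_DS = 3.12 V ≥ V_ov = 1.49 V, confirming saturation.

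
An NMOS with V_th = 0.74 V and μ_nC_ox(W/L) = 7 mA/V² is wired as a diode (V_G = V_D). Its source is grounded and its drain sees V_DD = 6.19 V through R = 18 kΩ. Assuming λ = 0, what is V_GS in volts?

With gate tied to drain, V_GS = V_DS ≥ V_GS − V_th, so the device is in saturation.
KCL at the drain: ½ k_n (V_GS − V_th)² = (V_DD − V_GS)/R.
Let x = V_GS − 0.74. Then 63 x² + x − 5.45 = 0, giving x = 0.286 V (positive root), so V_GS = 1.03 V.
I_D = (V_DD − V_GS)/R = (6.19 − 1.03) / 18 = 0.287 mA.

V_GS = 1.03 V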